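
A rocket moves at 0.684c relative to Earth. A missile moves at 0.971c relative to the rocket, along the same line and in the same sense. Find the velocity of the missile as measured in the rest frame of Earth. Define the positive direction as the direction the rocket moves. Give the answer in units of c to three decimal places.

With v = 0.684 and u' = 0.971 (in units of c),
u = (u' + v)/(1 + u'v/c²):
u = (0.971 + 0.684) / (1 + 0.971·0.684) = 1.6550/1.6642 = 0.9945

0.994c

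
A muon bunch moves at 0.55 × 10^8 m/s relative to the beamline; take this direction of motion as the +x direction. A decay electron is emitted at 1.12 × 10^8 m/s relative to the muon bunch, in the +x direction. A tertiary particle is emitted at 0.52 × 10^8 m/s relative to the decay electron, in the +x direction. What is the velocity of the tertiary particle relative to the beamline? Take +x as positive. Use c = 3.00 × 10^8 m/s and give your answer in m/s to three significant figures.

Apply u = (u' + v)/(1 + u'v/c²) successively, working outward toward the beamline.
(Dividing each given speed by c = 3.00 × 10^8 m/s to work in units of c.)
Start: velocity of the muon bunch relative to the beamline = 0.1833c.
Compose with the decay electron (u' = 0.373 in the muon bunch frame): u_1 = (0.373 + 0.183) / (1 + 0.373·0.183) = 0.5567/1.0684 = 0.5210.
Compose with the tertiary particle (u' = 0.173 in the decay electron frame): u_2 = (0.173 + 0.521) / (1 + 0.173·0.521) = 0.6943/1.0903 = 0.6368.
So u = 0.6368 × 3.00 × 10^8 m/s.

1.91 × 10^8 m/s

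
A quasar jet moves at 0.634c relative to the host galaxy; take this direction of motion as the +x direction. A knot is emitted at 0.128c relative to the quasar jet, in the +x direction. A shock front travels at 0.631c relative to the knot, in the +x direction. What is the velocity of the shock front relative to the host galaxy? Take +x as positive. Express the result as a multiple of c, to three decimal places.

Apply u = (u' + v)/(1 + u'v/c²) successively, working outward toward the host galaxy.
Start: velocity of the quasar jet relative to the host galaxy = 0.6340c.
Compose with the knot (u' = 0.128 in the quasar jet frame): u_1 = (0.128 + 0.634) / (1 + 0.128·0.634) = 0.7620/1.0812 = 0.7048.
Compose with the shock front (u' = 0.631 in the knot frame): u_2 = (0.631 + 0.705) / (1 + 0.631·0.705) = 1.3358/1.4447 = 0.9246.

0.925c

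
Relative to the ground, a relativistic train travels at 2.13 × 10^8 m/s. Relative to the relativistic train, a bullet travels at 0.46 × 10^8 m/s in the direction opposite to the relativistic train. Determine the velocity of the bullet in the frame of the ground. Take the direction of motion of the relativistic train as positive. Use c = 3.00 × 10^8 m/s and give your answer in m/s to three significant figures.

+1.87 × 10^8 m/s

In units of c (dividing by 3.00 × 10^8 m/s): v = 0.710, u' = -0.153.
u = (u' + v)/(1 + u'v/c²):
u = (-0.153 + 0.710) / (1 + (-0.153)·0.710) = 0.5567/0.8911 = 0.6247
(Galilean addition would give +0.557c.)
Converting back: u = 0.6247 × 3.00 × 10^8 m/s.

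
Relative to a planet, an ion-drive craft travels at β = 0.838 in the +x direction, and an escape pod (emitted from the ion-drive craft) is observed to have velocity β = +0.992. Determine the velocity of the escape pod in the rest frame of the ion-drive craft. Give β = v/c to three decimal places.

Invert the composition law: u' = (u − v)/(1 − uv/c²).
u' = (0.992 − 0.838) / (1 − (0.992)(0.838)) = 0.1540/0.1687 = 0.9128.

β = +0.913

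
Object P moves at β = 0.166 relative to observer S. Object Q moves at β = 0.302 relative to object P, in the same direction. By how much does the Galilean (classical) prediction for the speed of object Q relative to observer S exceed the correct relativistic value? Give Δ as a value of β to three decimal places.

Δ = 0.022

Galilean: u_cl = 0.302 + 0.166 = 0.4680.
Relativistic: u_rel = (0.302 + 0.166) / (1 + 0.302·0.166) = 0.4680/1.0501 = 0.4457.
Δ = 0.4680 − 0.4457 = 0.0223.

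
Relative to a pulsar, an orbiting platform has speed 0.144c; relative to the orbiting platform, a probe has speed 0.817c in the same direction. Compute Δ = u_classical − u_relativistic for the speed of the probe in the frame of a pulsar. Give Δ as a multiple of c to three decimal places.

Δ = 0.101c

Galilean: u_cl = 0.817 + 0.144 = 0.9610.
Relativistic: u_rel = (0.817 + 0.144) / (1 + 0.817·0.144) = 0.9610/1.1176 = 0.8598.
Δ = 0.9610 − 0.8598 = 0.1012.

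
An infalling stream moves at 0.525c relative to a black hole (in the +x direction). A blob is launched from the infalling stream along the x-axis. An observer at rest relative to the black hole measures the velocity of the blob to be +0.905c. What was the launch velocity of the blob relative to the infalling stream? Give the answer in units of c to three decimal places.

Invert the composition law: u' = (u − v)/(1 − uv/c²).
u' = (0.905 − 0.525) / (1 − (0.905)(0.525)) = 0.3800/0.5249 = 0.7240.

+0.724c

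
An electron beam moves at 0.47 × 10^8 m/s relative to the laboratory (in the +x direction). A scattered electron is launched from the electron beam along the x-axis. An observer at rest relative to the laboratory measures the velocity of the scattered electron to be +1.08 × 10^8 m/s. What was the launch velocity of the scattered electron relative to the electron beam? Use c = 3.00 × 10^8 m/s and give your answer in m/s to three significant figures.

+6.46 × 10^7 m/s

v = 0.157c, u = 0.360c.
Invert the composition law: u' = (u − v)/(1 − uv/c²).
u' = (0.360 − 0.157) / (1 − (0.360)(0.157)) = 0.2033/0.9436 = 0.2155.
u' = 0.2155 × 3.00 × 10^8 m/s.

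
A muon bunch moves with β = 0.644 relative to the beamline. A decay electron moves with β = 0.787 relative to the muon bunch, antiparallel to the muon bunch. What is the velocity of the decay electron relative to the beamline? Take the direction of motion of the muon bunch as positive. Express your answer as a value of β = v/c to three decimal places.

β = -0.290

With v = 0.644 and u' = -0.787 (in units of c),
u = (u' + v)/(1 + u'v/c²):
u = (-0.787 + 0.644) / (1 + (-0.787)·0.644) = -0.1430/0.4932 = -0.2900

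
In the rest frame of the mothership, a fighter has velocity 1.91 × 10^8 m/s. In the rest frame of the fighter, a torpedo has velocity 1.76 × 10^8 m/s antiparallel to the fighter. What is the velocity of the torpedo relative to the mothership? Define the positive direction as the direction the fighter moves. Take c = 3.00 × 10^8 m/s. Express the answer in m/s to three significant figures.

In units of c (dividing by 3.00 × 10^8 m/s): v = 0.637, u' = -0.587.
u = (u' + v)/(1 + u'v/c²):
u = (-0.587 + 0.637) / (1 + (-0.587)·0.637) = 0.0500/0.6265 = 0.0798
(Galilean addition would give +0.050c.)
Converting back: u = 0.0798 × 3.00 × 10^8 m/s.

+2.39 × 10^7 m/s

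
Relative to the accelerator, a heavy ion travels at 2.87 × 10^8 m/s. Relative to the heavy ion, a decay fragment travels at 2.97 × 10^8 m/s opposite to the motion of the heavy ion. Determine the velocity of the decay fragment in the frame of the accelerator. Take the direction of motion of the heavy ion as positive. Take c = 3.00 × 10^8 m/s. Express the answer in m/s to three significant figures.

In units of c (dividing by 3.00 × 10^8 m/s): v = 0.957, u' = -0.990.
u = (u' + v)/(1 + u'v/c²):
u = (-0.990 + 0.957) / (1 + (-0.990)·0.957) = -0.0333/0.0529 = -0.6301
Converting back: u = -0.6301 × 3.00 × 10^8 m/s.

-1.89 × 10^8 m/s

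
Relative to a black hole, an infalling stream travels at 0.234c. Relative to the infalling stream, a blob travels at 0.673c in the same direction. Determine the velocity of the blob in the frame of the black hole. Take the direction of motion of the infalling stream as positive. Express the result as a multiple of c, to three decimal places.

0.784c

With v = 0.234 and u' = 0.673 (in units of c),
u = (u' + v)/(1 + u'v/c²):
u = (0.673 + 0.234) / (1 + 0.673·0.234) = 0.9070/1.1575 = 0.7836
(Galilean addition would give +0.907c.)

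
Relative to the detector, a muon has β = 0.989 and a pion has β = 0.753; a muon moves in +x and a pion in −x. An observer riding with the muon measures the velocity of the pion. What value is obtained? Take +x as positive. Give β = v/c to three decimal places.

β_A = 0.989, β_B = -0.753.
Transform to A's frame with the inverse velocity-addition law: u' = (u − v)/(1 − uv/c²), taking u = β_B and v = β_A.
u' = (-0.753 − 0.989) / (1 − (0.989)(-0.753)) = -1.7420/1.7447 = -0.9984.

β = -0.998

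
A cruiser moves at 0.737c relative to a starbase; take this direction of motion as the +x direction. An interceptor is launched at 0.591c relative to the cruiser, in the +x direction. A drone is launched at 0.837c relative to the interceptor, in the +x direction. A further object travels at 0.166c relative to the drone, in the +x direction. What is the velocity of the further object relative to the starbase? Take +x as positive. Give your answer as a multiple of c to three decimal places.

0.995c

Apply u = (u' + v)/(1 + u'v/c²) successively, working outward toward the starbase.
Start: velocity of the cruiser relative to the starbase = 0.7370c.
Compose with the interceptor (u' = 0.591 in the cruiser frame): u_1 = (0.591 + 0.737) / (1 + 0.591·0.737) = 1.3280/1.4356 = 0.9251.
Compose with the drone (u' = 0.837 in the interceptor frame): u_2 = (0.837 + 0.925) / (1 + 0.837·0.925) = 1.7621/1.7743 = 0.9931.
Compose with the further object (u' = 0.166 in the drone frame): u_3 = (0.166 + 0.993) / (1 + 0.166·0.993) = 1.1591/1.1649 = 0.9951.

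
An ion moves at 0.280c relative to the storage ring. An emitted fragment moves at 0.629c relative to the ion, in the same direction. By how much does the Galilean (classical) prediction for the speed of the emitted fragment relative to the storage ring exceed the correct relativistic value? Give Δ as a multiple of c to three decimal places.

Galilean: u_cl = 0.629 + 0.280 = 0.9090.
Relativistic: u_rel = (0.629 + 0.280) / (1 + 0.629·0.280) = 0.9090/1.1761 = 0.7729.
Δ = 0.9090 − 0.7729 = 0.1361.

Δ = 0.136c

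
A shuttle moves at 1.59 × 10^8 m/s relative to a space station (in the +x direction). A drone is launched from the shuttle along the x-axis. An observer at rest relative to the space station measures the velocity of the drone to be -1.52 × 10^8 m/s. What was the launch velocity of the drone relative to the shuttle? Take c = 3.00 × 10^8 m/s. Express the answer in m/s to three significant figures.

-2.45 × 10^8 m/s

v = 0.530c, u = -0.507c.
Invert the composition law: u' = (u − v)/(1 − uv/c²).
u' = (-0.507 − 0.530) / (1 − (-0.507)(0.530)) = -1.0367/1.2685 = -0.8172.
u' = -0.8172 × 3.00 × 10^8 m/s.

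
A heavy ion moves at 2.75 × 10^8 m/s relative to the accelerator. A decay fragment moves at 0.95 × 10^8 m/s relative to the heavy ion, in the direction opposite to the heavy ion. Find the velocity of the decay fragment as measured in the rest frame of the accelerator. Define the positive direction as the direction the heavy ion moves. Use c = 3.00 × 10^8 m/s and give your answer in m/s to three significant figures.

+2.54 × 10^8 m/s

In units of c (dividing by 3.00 × 10^8 m/s): v = 0.917, u' = -0.317.
u = (u' + v)/(1 + u'v/c²):
u = (-0.317 + 0.917) / (1 + (-0.317)·0.917) = 0.6000/0.7097 = 0.8454
Converting back: u = 0.8454 × 3.00 × 10^8 m/s.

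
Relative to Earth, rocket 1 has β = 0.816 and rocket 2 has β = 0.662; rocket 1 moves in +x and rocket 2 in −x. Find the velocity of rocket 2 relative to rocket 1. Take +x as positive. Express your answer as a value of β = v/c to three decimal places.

β = -0.960

β_A = 0.816, β_B = -0.662.
Transform to A's frame with the inverse velocity-addition law: u' = (u − v)/(1 − uv/c²), taking u = β_B and v = β_A.
u' = (-0.662 − 0.816) / (1 − (0.816)(-0.662)) = -1.4780/1.5402 = -0.9596.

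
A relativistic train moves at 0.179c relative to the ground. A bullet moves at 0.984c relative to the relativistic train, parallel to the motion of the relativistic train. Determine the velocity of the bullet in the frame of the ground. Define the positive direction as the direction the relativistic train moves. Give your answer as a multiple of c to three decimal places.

0.989c

With v = 0.179 and u' = 0.984 (in units of c),
u = (u' + v)/(1 + u'v/c²):
u = (0.984 + 0.179) / (1 + 0.984·0.179) = 1.1630/1.1761 = 0.9888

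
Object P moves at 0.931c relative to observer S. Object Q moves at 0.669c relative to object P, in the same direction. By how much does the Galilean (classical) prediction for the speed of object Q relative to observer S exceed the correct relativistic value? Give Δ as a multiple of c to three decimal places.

Galilean: u_cl = 0.669 + 0.931 = 1.6000.
Relativistic: u_rel = (0.669 + 0.931) / (1 + 0.669·0.931) = 1.6000/1.6228 = 0.9859.
Δ = 1.6000 − 0.9859 = 0.6141.
(The classical prediction exceeds c; the relativistic result does not.)

Δ = 0.614c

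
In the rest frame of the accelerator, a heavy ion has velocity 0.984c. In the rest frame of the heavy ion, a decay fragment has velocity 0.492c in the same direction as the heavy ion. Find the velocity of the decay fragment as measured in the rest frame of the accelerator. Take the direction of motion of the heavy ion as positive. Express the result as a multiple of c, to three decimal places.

With v = 0.984 and u' = 0.492 (in units of c),
u = (u' + v)/(1 + u'v/c²):
u = (0.492 + 0.984) / (1 + 0.492·0.984) = 1.4760/1.4841 = 0.9945
(Galilean addition would give +1.476c, exceeding c.)

0.995c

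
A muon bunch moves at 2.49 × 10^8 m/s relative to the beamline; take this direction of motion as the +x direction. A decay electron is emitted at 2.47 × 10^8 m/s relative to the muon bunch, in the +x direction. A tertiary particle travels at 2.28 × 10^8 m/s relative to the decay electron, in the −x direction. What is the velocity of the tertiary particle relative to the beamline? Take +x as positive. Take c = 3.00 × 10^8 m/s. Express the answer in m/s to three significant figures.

+2.63 × 10^8 m/s

Apply u = (u' + v)/(1 + u'v/c²) successively, working outward toward the beamline.
(Dividing each given speed by c = 3.00 × 10^8 m/s to work in units of c.)
Start: velocity of the muon bunch relative to the beamline = 0.8300c.
Compose with the decay electron (u' = 0.823 in the muon bunch frame): u_1 = (0.823 + 0.830) / (1 + 0.823·0.830) = 1.6533/1.6834 = 0.9822.
Compose with the tertiary particle (u' = -0.760 in the decay electron frame): u_2 = (-0.760 + 0.982) / (1 + (-0.760)·0.982) = 0.2222/0.2536 = 0.8762.
So u = 0.8762 × 3.00 × 10^8 m/s.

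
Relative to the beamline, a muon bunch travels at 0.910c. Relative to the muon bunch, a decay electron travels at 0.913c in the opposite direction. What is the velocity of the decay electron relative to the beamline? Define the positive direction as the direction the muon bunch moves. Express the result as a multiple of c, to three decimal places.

-0.018c

With v = 0.910 and u' = -0.913 (in units of c),
u = (u' + v)/(1 + u'v/c²):
u = (-0.913 + 0.910) / (1 + (-0.913)·0.910) = -0.0030/0.1692 = -0.0177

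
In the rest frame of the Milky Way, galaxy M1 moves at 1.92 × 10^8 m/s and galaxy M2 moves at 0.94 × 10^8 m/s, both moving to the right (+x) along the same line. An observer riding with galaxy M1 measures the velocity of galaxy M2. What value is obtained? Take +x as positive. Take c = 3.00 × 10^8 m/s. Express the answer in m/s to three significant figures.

-1.23 × 10^8 m/s

β_A = 0.640, β_B = 0.313 (dividing each by c = 3.00 × 10^8 m/s).
Transform to A's frame with the inverse velocity-addition law: u' = (u − v)/(1 − uv/c²), taking u = β_B and v = β_A.
u' = (0.313 − 0.640) / (1 − (0.640)(0.313)) = -0.3267/0.7995 = -0.4086.
u' = -0.4086 × 3.00 × 10^8 m/s.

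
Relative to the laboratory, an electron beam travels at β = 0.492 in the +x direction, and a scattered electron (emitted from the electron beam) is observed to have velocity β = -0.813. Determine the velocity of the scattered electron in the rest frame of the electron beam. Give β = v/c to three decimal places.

Invert the composition law: u' = (u − v)/(1 − uv/c²).
u' = (-0.813 − 0.492) / (1 − (-0.813)(0.492)) = -1.3050/1.4000 = -0.9321.

β = -0.932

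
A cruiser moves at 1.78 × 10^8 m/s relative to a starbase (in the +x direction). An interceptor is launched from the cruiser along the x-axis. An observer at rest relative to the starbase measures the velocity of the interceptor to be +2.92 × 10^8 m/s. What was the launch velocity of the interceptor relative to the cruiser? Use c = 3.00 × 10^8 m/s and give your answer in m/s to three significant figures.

v = 0.593c, u = 0.973c.
Invert the composition law: u' = (u − v)/(1 − uv/c²).
u' = (0.973 − 0.593) / (1 − (0.973)(0.593)) = 0.3800/0.4225 = 0.8994.
u' = 0.8994 × 3.00 × 10^8 m/s.

+2.70 × 10^8 m/s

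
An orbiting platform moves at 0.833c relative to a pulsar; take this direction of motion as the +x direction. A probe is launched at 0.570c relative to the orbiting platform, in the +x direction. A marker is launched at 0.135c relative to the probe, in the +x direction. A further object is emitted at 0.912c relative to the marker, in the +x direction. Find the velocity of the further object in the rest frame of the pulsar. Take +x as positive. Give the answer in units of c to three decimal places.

Apply u = (u' + v)/(1 + u'v/c²) successively, working outward toward the pulsar.
Start: velocity of the orbiting platform relative to the pulsar = 0.8330c.
Compose with the probe (u' = 0.570 in the orbiting platform frame): u_1 = (0.570 + 0.833) / (1 + 0.570·0.833) = 1.4030/1.4748 = 0.9513.
Compose with the marker (u' = 0.135 in the probe frame): u_2 = (0.135 + 0.951) / (1 + 0.135·0.951) = 1.0863/1.1284 = 0.9627.
Compose with the further object (u' = 0.912 in the marker frame): u_3 = (0.912 + 0.963) / (1 + 0.912·0.963) = 1.8747/1.8780 = 0.9983.

0.998c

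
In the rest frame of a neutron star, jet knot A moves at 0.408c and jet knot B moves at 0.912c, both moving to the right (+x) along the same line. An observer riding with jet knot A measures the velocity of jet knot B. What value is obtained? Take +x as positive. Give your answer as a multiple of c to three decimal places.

+0.803c

β_A = 0.408, β_B = 0.912.
Transform to A's frame with the inverse velocity-addition law: u' = (u − v)/(1 − uv/c²), taking u = β_B and v = β_A.
u' = (0.912 − 0.408) / (1 − (0.408)(0.912)) = 0.5040/0.6279 = 0.8027.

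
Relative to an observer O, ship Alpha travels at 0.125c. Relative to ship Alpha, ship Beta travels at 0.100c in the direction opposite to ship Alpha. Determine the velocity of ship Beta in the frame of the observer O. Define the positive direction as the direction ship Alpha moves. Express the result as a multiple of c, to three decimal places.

With v = 0.125 and u' = -0.100 (in units of c),
u = (u' + v)/(1 + u'v/c²):
u = (-0.100 + 0.125) / (1 + (-0.100)·0.125) = 0.0250/0.9875 = 0.0253

+0.025c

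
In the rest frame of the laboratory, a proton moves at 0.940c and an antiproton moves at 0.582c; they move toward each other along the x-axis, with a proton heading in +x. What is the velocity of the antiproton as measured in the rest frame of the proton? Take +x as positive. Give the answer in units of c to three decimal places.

-0.984c

β_A = 0.940, β_B = -0.582.
Transform to A's frame with the inverse velocity-addition law: u' = (u − v)/(1 − uv/c²), taking u = β_B and v = β_A.
u' = (-0.582 − 0.940) / (1 − (0.940)(-0.582)) = -1.5220/1.5471 = -0.9838.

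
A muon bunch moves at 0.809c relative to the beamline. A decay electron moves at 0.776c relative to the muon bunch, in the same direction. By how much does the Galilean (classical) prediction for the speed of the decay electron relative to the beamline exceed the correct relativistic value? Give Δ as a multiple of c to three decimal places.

Δ = 0.611c

Galilean: u_cl = 0.776 + 0.809 = 1.5850.
Relativistic: u_rel = (0.776 + 0.809) / (1 + 0.776·0.809) = 1.5850/1.6278 = 0.9737.
Δ = 1.5850 − 0.9737 = 0.6113.
(The classical prediction exceeds c; the relativistic result does not.)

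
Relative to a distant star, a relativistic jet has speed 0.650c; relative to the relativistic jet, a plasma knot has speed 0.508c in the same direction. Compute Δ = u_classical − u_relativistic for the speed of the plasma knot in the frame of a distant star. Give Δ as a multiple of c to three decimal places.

Δ = 0.287c

Galilean: u_cl = 0.508 + 0.650 = 1.1580.
Relativistic: u_rel = (0.508 + 0.650) / (1 + 0.508·0.650) = 1.1580/1.3302 = 0.8705.
Δ = 1.1580 − 0.8705 = 0.2875.
(The classical prediction exceeds c; the relativistic result does not.)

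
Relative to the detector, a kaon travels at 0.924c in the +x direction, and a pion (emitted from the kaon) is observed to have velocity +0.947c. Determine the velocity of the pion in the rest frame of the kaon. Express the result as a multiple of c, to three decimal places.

+0.184c

Invert the composition law: u' = (u − v)/(1 − uv/c²).
u' = (0.947 − 0.924) / (1 − (0.947)(0.924)) = 0.0230/0.1250 = 0.1840.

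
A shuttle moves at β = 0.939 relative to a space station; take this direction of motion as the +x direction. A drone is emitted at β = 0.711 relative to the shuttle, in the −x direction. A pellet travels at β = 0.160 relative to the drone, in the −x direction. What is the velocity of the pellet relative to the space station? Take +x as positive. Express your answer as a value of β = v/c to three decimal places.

β = +0.591

Apply u = (u' + v)/(1 + u'v/c²) successively, working outward toward the space station.
Start: velocity of the shuttle relative to the space station = 0.9390c.
Compose with the drone (u' = -0.711 in the shuttle frame): u_1 = (-0.711 + 0.939) / (1 + (-0.711)·0.939) = 0.2280/0.3324 = 0.6860.
Compose with the pellet (u' = -0.160 in the drone frame): u_2 = (-0.160 + 0.686) / (1 + (-0.160)·0.686) = 0.5260/0.8902 = 0.5908.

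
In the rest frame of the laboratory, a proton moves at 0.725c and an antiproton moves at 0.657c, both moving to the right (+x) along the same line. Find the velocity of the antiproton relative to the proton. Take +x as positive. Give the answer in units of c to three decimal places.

-0.130c

β_A = 0.725, β_B = 0.657.
Transform to A's frame with the inverse velocity-addition law: u' = (u − v)/(1 − uv/c²), taking u = β_B and v = β_A.
u' = (0.657 − 0.725) / (1 − (0.725)(0.657)) = -0.0680/0.5237 = -0.1299.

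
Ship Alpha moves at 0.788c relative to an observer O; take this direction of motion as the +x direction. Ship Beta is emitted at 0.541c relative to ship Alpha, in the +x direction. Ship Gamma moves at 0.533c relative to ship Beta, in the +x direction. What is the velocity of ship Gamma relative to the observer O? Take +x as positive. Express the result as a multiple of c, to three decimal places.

Apply u = (u' + v)/(1 + u'v/c²) successively, working outward toward the observer O.
Start: velocity of ship Alpha relative to the observer O = 0.7880c.
Compose with ship Beta (u' = 0.541 in ship Alpha frame): u_1 = (0.541 + 0.788) / (1 + 0.541·0.788) = 1.3290/1.4263 = 0.9318.
Compose with ship Gamma (u' = 0.533 in ship Beta frame): u_2 = (0.533 + 0.932) / (1 + 0.533·0.932) = 1.4648/1.4966 = 0.9787.

0.979c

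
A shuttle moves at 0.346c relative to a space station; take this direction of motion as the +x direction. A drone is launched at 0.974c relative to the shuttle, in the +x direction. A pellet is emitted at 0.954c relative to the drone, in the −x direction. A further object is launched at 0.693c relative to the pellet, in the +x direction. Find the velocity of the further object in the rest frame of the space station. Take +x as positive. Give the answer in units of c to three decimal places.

+0.906c

Apply u = (u' + v)/(1 + u'v/c²) successively, working outward toward the space station.
Start: velocity of the shuttle relative to the space station = 0.3460c.
Compose with the drone (u' = 0.974 in the shuttle frame): u_1 = (0.974 + 0.346) / (1 + 0.974·0.346) = 1.3200/1.3370 = 0.9873.
Compose with the pellet (u' = -0.954 in the drone frame): u_2 = (-0.954 + 0.987) / (1 + (-0.954)·0.987) = 0.0333/0.0581 = 0.5725.
Compose with the further object (u' = 0.693 in the pellet frame): u_3 = (0.693 + 0.573) / (1 + 0.693·0.573) = 1.2655/1.3968 = 0.9060.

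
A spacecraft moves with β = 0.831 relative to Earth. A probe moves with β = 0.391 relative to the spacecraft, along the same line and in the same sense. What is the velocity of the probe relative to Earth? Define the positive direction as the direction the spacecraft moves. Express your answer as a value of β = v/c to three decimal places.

β = 0.922

With v = 0.831 and u' = 0.391 (in units of c),
u = (u' + v)/(1 + u'v/c²):
u = (0.391 + 0.831) / (1 + 0.391·0.831) = 1.2220/1.3249 = 0.9223
(Galilean addition would give +1.222c, exceeding c.)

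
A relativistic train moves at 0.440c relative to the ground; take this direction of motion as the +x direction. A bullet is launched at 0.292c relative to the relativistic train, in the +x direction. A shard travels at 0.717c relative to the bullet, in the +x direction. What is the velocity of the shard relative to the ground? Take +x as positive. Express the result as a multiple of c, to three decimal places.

0.932c

Apply u = (u' + v)/(1 + u'v/c²) successively, working outward toward the ground.
Start: velocity of the relativistic train relative to the ground = 0.4400c.
Compose with the bullet (u' = 0.292 in the relativistic train frame): u_1 = (0.292 + 0.440) / (1 + 0.292·0.440) = 0.7320/1.1285 = 0.6487.
Compose with the shard (u' = 0.717 in the bullet frame): u_2 = (0.717 + 0.649) / (1 + 0.717·0.649) = 1.3657/1.4651 = 0.9321.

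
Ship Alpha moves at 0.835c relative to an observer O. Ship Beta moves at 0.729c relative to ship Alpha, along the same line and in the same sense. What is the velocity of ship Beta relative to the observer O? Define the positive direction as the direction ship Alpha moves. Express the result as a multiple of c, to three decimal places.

0.972c

With v = 0.835 and u' = 0.729 (in units of c),
u = (u' + v)/(1 + u'v/c²):
u = (0.729 + 0.835) / (1 + 0.729·0.835) = 1.5640/1.6087 = 0.9722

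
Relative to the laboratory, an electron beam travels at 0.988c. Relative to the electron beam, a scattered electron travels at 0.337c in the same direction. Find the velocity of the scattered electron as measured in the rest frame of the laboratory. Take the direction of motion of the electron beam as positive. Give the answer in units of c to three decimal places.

0.994c

With v = 0.988 and u' = 0.337 (in units of c),
u = (u' + v)/(1 + u'v/c²):
u = (0.337 + 0.988) / (1 + 0.337·0.988) = 1.3250/1.3330 = 0.9940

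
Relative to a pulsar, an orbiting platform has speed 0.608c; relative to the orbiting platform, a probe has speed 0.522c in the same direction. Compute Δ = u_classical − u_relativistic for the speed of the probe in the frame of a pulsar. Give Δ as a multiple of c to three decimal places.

Δ = 0.272c

Galilean: u_cl = 0.522 + 0.608 = 1.1300.
Relativistic: u_rel = (0.522 + 0.608) / (1 + 0.522·0.608) = 1.1300/1.3174 = 0.8578.
Δ = 1.1300 − 0.8578 = 0.2722.
(The classical prediction exceeds c; the relativistic result does not.)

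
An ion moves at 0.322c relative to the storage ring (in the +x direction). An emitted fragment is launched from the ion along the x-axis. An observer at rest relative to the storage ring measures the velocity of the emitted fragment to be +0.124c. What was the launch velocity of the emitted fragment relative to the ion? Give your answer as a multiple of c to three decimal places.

-0.206c

Invert the composition law: u' = (u − v)/(1 − uv/c²).
u' = (0.124 − 0.322) / (1 − (0.124)(0.322)) = -0.1980/0.9601 = -0.2062.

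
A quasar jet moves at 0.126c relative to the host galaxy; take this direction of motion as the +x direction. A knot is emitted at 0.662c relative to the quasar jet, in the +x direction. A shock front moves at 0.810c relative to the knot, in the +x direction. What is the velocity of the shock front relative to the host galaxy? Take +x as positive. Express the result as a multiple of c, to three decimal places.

0.967c

Apply u = (u' + v)/(1 + u'v/c²) successively, working outward toward the host galaxy.
Start: velocity of the quasar jet relative to the host galaxy = 0.1260c.
Compose with the knot (u' = 0.662 in the quasar jet frame): u_1 = (0.662 + 0.126) / (1 + 0.662·0.126) = 0.7880/1.0834 = 0.7273.
Compose with the shock front (u' = 0.810 in the knot frame): u_2 = (0.810 + 0.727) / (1 + 0.810·0.727) = 1.5373/1.5891 = 0.9674.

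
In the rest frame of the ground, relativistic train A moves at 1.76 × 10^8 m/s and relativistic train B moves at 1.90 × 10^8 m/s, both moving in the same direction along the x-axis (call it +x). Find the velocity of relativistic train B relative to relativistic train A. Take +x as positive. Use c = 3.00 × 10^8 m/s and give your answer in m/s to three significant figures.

β_A = 0.587, β_B = 0.633 (dividing each by c = 3.00 × 10^8 m/s).
Transform to A's frame with the inverse velocity-addition law: u' = (u − v)/(1 − uv/c²), taking u = β_B and v = β_A.
u' = (0.633 − 0.587) / (1 − (0.587)(0.633)) = 0.0467/0.6284 = 0.0743.
u' = 0.0743 × 3.00 × 10^8 m/s.

+2.23 × 10^7 m/s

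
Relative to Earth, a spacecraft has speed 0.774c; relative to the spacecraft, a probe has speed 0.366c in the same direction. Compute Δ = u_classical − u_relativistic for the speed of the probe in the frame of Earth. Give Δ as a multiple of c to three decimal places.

Δ = 0.252c

Galilean: u_cl = 0.366 + 0.774 = 1.1400.
Relativistic: u_rel = (0.366 + 0.774) / (1 + 0.366·0.774) = 1.1400/1.2833 = 0.8883.
Δ = 1.1400 − 0.8883 = 0.2517.
(The classical prediction exceeds c; the relativistic result does not.)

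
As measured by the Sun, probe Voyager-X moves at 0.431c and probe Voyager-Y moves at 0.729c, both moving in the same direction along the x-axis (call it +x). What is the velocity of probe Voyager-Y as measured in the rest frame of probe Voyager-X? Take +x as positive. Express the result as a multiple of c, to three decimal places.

+0.435c

β_A = 0.431, β_B = 0.729.
Transform to A's frame with the inverse velocity-addition law: u' = (u − v)/(1 − uv/c²), taking u = β_B and v = β_A.
u' = (0.729 − 0.431) / (1 − (0.431)(0.729)) = 0.2980/0.6858 = 0.4345.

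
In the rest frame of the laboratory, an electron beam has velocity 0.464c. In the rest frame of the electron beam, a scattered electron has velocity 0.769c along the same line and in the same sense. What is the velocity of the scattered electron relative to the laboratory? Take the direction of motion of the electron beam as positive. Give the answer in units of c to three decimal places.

0.909c

With v = 0.464 and u' = 0.769 (in units of c),
u = (u' + v)/(1 + u'v/c²):
u = (0.769 + 0.464) / (1 + 0.769·0.464) = 1.2330/1.3568 = 0.9087
(Galilean addition would give +1.233c, exceeding c.)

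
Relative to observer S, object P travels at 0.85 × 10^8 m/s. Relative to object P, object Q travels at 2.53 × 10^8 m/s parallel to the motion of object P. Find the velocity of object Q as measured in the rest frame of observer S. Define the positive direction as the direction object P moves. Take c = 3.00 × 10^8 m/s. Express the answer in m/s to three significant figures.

In units of c (dividing by 3.00 × 10^8 m/s): v = 0.283, u' = 0.843.
u = (u' + v)/(1 + u'v/c²):
u = (0.843 + 0.283) / (1 + 0.843·0.283) = 1.1267/1.2389 = 0.9094
Converting back: u = 0.9094 × 3.00 × 10^8 m/s.

2.73 × 10^8 m/s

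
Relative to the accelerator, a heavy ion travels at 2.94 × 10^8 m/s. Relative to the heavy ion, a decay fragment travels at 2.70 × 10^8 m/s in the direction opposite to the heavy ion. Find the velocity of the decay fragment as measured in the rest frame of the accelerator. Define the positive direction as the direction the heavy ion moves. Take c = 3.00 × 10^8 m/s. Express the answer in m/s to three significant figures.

In units of c (dividing by 3.00 × 10^8 m/s): v = 0.980, u' = -0.900.
u = (u' + v)/(1 + u'v/c²):
u = (-0.900 + 0.980) / (1 + (-0.900)·0.980) = 0.0800/0.1180 = 0.6780
(Galilean addition would give +0.080c.)
Converting back: u = 0.6780 × 3.00 × 10^8 m/s.

+2.03 × 10^8 m/s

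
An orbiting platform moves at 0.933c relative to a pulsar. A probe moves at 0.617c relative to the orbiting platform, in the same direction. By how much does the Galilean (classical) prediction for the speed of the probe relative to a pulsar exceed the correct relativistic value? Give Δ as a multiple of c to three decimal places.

Δ = 0.566c

Galilean: u_cl = 0.617 + 0.933 = 1.5500.
Relativistic: u_rel = (0.617 + 0.933) / (1 + 0.617·0.933) = 1.5500/1.5757 = 0.9837.
Δ = 1.5500 − 0.9837 = 0.5663.
(The classical prediction exceeds c; the relativistic result does not.)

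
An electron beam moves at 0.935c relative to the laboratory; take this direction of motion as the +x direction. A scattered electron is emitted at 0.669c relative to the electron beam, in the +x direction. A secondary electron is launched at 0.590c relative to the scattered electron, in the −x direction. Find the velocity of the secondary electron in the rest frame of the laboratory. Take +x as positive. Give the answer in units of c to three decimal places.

Apply u = (u' + v)/(1 + u'v/c²) successively, working outward toward the laboratory.
Start: velocity of the electron beam relative to the laboratory = 0.9350c.
Compose with the scattered electron (u' = 0.669 in the electron beam frame): u_1 = (0.669 + 0.935) / (1 + 0.669·0.935) = 1.6040/1.6255 = 0.9868.
Compose with the secondary electron (u' = -0.590 in the scattered electron frame): u_2 = (-0.590 + 0.987) / (1 + (-0.590)·0.987) = 0.3968/0.4178 = 0.9496.

+0.950c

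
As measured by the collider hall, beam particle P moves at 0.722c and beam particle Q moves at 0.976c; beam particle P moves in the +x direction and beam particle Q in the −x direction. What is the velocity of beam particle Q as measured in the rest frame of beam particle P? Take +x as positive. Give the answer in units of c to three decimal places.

β_A = 0.722, β_B = -0.976.
Transform to A's frame with the inverse velocity-addition law: u' = (u − v)/(1 − uv/c²), taking u = β_B and v = β_A.
u' = (-0.976 − 0.722) / (1 − (0.722)(-0.976)) = -1.6980/1.7047 = -0.9961.

-0.996c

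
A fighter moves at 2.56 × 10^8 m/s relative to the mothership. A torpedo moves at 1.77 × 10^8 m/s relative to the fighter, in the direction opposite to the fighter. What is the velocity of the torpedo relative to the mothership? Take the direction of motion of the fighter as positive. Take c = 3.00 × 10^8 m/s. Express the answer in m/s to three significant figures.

+1.59 × 10^8 m/s

In units of c (dividing by 3.00 × 10^8 m/s): v = 0.853, u' = -0.590.
u = (u' + v)/(1 + u'v/c²):
u = (-0.590 + 0.853) / (1 + (-0.590)·0.853) = 0.2633/0.4965 = 0.5303
Converting back: u = 0.5303 × 3.00 × 10^8 m/s.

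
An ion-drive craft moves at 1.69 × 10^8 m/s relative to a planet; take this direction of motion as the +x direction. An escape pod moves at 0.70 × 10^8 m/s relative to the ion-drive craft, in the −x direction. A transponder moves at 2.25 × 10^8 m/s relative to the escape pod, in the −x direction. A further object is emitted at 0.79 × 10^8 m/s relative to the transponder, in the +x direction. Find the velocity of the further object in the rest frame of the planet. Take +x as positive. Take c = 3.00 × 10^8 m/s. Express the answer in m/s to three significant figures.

Apply u = (u' + v)/(1 + u'v/c²) successively, working outward toward the planet.
(Dividing each given speed by c = 3.00 × 10^8 m/s to work in units of c.)
Start: velocity of the ion-drive craft relative to the planet = 0.5633c.
Compose with the escape pod (u' = -0.233 in the ion-drive craft frame): u_1 = (-0.233 + 0.563) / (1 + (-0.233)·0.563) = 0.3300/0.8686 = 0.3799.
Compose with the transponder (u' = -0.750 in the escape pod frame): u_2 = (-0.750 + 0.380) / (1 + (-0.750)·0.380) = -0.3701/0.7150 = -0.5175.
Compose with the further object (u' = 0.263 in the transponder frame): u_3 = (0.263 + (-0.518)) / (1 + 0.263·(-0.518)) = -0.2542/0.8637 = -0.2943.
So u = -0.2943 × 3.00 × 10^8 m/s.

-8.83 × 10^7 m/s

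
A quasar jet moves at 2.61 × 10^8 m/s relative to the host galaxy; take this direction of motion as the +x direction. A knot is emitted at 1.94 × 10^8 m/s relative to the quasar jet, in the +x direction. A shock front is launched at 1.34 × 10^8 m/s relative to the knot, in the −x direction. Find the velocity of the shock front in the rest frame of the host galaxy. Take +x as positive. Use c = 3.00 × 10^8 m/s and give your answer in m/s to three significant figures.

Apply u = (u' + v)/(1 + u'v/c²) successively, working outward toward the host galaxy.
(Dividing each given speed by c = 3.00 × 10^8 m/s to work in units of c.)
Start: velocity of the quasar jet relative to the host galaxy = 0.8700c.
Compose with the knot (u' = 0.647 in the quasar jet frame): u_1 = (0.647 + 0.870) / (1 + 0.647·0.870) = 1.5167/1.5626 = 0.9706.
Compose with the shock front (u' = -0.447 in the knot frame): u_2 = (-0.447 + 0.971) / (1 + (-0.447)·0.971) = 0.5239/0.5665 = 0.9249.
So u = 0.9249 × 3.00 × 10^8 m/s.

+2.77 × 10^8 m/s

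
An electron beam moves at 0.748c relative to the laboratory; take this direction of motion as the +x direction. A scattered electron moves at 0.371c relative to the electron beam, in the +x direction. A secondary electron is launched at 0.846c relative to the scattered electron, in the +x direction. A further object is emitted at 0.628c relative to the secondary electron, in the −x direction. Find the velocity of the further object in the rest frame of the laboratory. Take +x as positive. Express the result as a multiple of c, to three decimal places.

Apply u = (u' + v)/(1 + u'v/c²) successively, working outward toward the laboratory.
Start: velocity of the electron beam relative to the laboratory = 0.7480c.
Compose with the scattered electron (u' = 0.371 in the electron beam frame): u_1 = (0.371 + 0.748) / (1 + 0.371·0.748) = 1.1190/1.2775 = 0.8759.
Compose with the secondary electron (u' = 0.846 in the scattered electron frame): u_2 = (0.846 + 0.876) / (1 + 0.846·0.876) = 1.7219/1.7410 = 0.9890.
Compose with the further object (u' = -0.628 in the secondary electron frame): u_3 = (-0.628 + 0.989) / (1 + (-0.628)·0.989) = 0.3610/0.3789 = 0.9528.

+0.953c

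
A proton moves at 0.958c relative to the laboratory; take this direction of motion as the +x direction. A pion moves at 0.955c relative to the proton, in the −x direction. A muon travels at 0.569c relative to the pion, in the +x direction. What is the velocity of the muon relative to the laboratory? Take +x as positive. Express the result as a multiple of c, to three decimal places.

Apply u = (u' + v)/(1 + u'v/c²) successively, working outward toward the laboratory.
Start: velocity of the proton relative to the laboratory = 0.9580c.
Compose with the pion (u' = -0.955 in the proton frame): u_1 = (-0.955 + 0.958) / (1 + (-0.955)·0.958) = 0.0030/0.0851 = 0.0352.
Compose with the muon (u' = 0.569 in the pion frame): u_2 = (0.569 + 0.035) / (1 + 0.569·0.035) = 0.6042/1.0201 = 0.5924.

+0.592c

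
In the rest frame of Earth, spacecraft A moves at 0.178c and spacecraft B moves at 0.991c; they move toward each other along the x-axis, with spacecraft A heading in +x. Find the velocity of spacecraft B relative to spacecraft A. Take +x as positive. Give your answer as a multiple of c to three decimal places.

β_A = 0.178, β_B = -0.991.
Transform to A's frame with the inverse velocity-addition law: u' = (u − v)/(1 − uv/c²), taking u = β_B and v = β_A.
u' = (-0.991 − 0.178) / (1 − (0.178)(-0.991)) = -1.1690/1.1764 = -0.9937.

-0.994c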